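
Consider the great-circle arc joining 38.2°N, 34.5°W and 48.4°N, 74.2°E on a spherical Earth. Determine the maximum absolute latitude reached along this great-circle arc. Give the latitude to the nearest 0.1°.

The great circle lies in the plane with unit normal n̂ = (p₁ × p₂)/|p₁ × p₂|.
Here n̂_z ≈ +0.517; the vertex latitude is φ_max = arccos|n̂_z| ≈ 58.9°.

≈ 58.9°N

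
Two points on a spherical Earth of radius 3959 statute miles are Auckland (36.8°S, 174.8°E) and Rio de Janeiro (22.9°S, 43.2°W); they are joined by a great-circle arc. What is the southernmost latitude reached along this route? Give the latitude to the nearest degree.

≈ 61°S

The great circle lies in the plane with unit normal n̂ = (p₁ × p₂)/|p₁ × p₂|.
Here n̂_z ≈ +0.484; the vertex latitude is φ_max = arccos|n̂_z| ≈ 61.0°.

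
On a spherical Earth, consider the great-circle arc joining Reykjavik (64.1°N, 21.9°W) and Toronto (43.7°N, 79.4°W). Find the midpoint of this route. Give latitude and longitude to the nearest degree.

≈ 57°N, 58°W

Convert each endpoint to a unit vector on the sphere (x = cos φ cos λ, y = cos φ sin λ, z = sin φ).
The central angle between the endpoints is δ = arccos(p₁·p₂) ≈ 0.658 rad (37.7°).
Interpolate at f = 1/2 with slerp weights a = sin((1−f)δ)/sin δ ≈ 0.528, b = sin(fδ)/sin δ ≈ 0.528.
p = a·p₁ + b·p₂ ≈ (0.284, -0.462, 0.840); φ = arcsin(p_z) ≈ 57.17°, λ = atan2(p_y, p_x) ≈ -58.36°.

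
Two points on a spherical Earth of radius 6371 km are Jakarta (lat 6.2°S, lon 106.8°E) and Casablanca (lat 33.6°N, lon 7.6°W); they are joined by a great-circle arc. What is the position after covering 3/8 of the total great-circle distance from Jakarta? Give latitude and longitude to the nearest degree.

Convert each endpoint to a unit vector on the sphere (x = cos φ cos λ, y = cos φ sin λ, z = sin φ).
The central angle between the endpoints is δ = arccos(p₁·p₂) ≈ 1.984 rad (113.7°).
Interpolate at f = 3/8 with slerp weights a = sin((1−f)δ)/sin δ ≈ 1.033, b = sin(fδ)/sin δ ≈ 0.740.
p = a·p₁ + b·p₂ ≈ (0.314, 0.902, 0.298); φ = arcsin(p_z) ≈ 17.32°, λ = atan2(p_y, p_x) ≈ 70.80°.

≈ lat 17°N, lon 71°E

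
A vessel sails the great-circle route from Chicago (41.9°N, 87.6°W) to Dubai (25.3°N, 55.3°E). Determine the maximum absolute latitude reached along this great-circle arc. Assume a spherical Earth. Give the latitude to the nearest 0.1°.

≈ 65.2°N

The great circle lies in the plane with unit normal n̂ = (p₁ × p₂)/|p₁ × p₂|.
Here n̂_z ≈ +0.419; the vertex latitude is φ_max = arccos|n̂_z| ≈ 65.2°.
Check via Clairaut: cos φ_max = |cos φ₁| · sin C = cos(41.9°)·sin(34.3°) ≈ 0.419, again giving ≈ 65.2°.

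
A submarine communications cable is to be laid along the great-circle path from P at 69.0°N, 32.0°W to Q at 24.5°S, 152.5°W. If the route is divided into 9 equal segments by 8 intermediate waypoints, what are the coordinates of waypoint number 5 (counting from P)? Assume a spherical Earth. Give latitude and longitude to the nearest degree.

≈ 27°N, 133°W

From cos δ = sin φ₁ sin φ₂ + cos φ₁ cos φ₂ cos Δλ, the central angle is δ ≈ 2.156 rad (123.5°).
Interpolate at f = 5/9 with slerp weights a = sin((1−f)δ)/sin δ ≈ 0.982, b = sin(fδ)/sin δ ≈ 1.117.
p = a·p₁ + b·p₂ ≈ (-0.604, -0.656, 0.453); φ = arcsin(p_z) ≈ 26.95°, λ = atan2(p_y, p_x) ≈ -132.62°.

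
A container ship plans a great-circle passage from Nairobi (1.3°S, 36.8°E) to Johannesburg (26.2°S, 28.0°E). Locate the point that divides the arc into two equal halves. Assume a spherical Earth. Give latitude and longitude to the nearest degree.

The haversine formula gives a central angle δ ≈ 0.459 rad (26.3°) between the endpoints.
Interpolate at f = 1/2 with slerp weights a = sin((1−f)δ)/sin δ ≈ 0.513, b = sin(fδ)/sin δ ≈ 0.513.
p = a·p₁ + b·p₂ ≈ (0.818, 0.524, -0.238); φ = arcsin(p_z) ≈ -13.79°, λ = atan2(p_y, p_x) ≈ 32.64°.

≈ 14°S, 33°E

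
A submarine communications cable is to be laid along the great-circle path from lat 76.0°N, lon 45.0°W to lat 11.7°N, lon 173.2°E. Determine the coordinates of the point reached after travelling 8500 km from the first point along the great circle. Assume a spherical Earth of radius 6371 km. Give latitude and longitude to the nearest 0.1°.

Write both endpoints as unit vectors p₁, p₂ with components (cos φ cos λ, cos φ sin λ, sin φ).
The central angle between the endpoints is δ = arccos(p₁·p₂) ≈ 1.560 rad (89.4°). The total great-circle distance is δ·R ≈ 1.560 × 6371 ≈ 9940 km, so the target fraction is f = 8500/9940 ≈ 0.855.
Interpolate at f ≈ 0.855 with slerp weights a = sin((1−f)δ)/sin δ ≈ 0.224, b = sin(fδ)/sin δ ≈ 0.972.
p = a·p₁ + b·p₂ ≈ (-0.907, 0.074, 0.415); φ = arcsin(p_z) ≈ 24.49°, λ = atan2(p_y, p_x) ≈ 175.31°.

≈ lat 24.5°N, lon 175.3°E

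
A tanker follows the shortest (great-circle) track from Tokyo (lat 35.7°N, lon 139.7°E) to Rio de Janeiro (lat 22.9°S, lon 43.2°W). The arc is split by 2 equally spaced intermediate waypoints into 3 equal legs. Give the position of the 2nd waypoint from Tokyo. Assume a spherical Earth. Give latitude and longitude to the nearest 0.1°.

≈ lat 31.9°N, lon 53.4°W

Write both endpoints as unit vectors p₁, p₂ with components (cos φ cos λ, cos φ sin λ, sin φ).
The central angle between the endpoints is δ = arccos(p₁·p₂) ≈ 2.914 rad (167.0°).
Interpolate at f = 2/3 with slerp weights a = sin((1−f)δ)/sin δ ≈ 3.658, b = sin(fδ)/sin δ ≈ 4.127.
p = a·p₁ + b·p₂ ≈ (0.506, -0.682, 0.528); φ = arcsin(p_z) ≈ 31.89°, λ = atan2(p_y, p_x) ≈ -53.39°.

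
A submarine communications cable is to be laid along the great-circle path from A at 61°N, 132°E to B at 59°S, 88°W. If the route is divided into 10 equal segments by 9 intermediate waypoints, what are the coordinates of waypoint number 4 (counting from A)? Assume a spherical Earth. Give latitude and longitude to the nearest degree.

≈ 17°N, 161°W

Write both endpoints as unit vectors p₁, p₂ with components (cos φ cos λ, cos φ sin λ, sin φ).
The central angle between the endpoints is δ = arccos(p₁·p₂) ≈ 2.796 rad (160.2°).
Interpolate at f = 4/10 with slerp weights a = sin((1−f)δ)/sin δ ≈ 2.937, b = sin(fδ)/sin δ ≈ 2.657.
p = a·p₁ + b·p₂ ≈ (-0.905, -0.309, 0.291); φ = arcsin(p_z) ≈ 16.94°, λ = atan2(p_y, p_x) ≈ -161.13°.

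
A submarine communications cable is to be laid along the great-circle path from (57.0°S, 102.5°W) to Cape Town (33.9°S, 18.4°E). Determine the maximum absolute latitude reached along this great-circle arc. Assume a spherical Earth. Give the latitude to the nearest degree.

≈ 66°S

The great circle lies in the plane with unit normal n̂ = (p₁ × p₂)/|p₁ × p₂|.
Here n̂_z ≈ +0.399; the vertex latitude is φ_max = arccos|n̂_z| ≈ 66.5°.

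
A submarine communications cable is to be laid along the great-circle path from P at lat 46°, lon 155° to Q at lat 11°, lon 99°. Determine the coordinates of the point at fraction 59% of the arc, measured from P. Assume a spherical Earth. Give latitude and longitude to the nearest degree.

From cos δ = sin φ₁ sin φ₂ + cos φ₁ cos φ₂ cos Δλ, the central angle is δ ≈ 1.026 rad (58.8°).
Interpolate at f = 0.59 with slerp weights a = sin((1−f)δ)/sin δ ≈ 0.477, b = sin(fδ)/sin δ ≈ 0.665.
p = a·p₁ + b·p₂ ≈ (-0.403, 0.785, 0.470); φ = arcsin(p_z) ≈ 28.06°, λ = atan2(p_y, p_x) ≈ 117.15°.

≈ lat 28°, lon 117°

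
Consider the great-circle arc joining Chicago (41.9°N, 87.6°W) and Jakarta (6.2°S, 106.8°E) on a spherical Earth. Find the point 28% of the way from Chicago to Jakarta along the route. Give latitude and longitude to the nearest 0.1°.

Write both endpoints as unit vectors p₁, p₂ with components (cos φ cos λ, cos φ sin λ, sin φ).
The central angle between the endpoints is δ = arccos(p₁·p₂) ≈ 2.480 rad (142.1°).
Interpolate at f = 0.28 with slerp weights a = sin((1−f)δ)/sin δ ≈ 1.590, b = sin(fδ)/sin δ ≈ 1.041.
p = a·p₁ + b·p₂ ≈ (-0.250, -0.191, 0.949); φ = arcsin(p_z) ≈ 71.67°, λ = atan2(p_y, p_x) ≈ -142.52°.

≈ 71.7°N, 142.5°W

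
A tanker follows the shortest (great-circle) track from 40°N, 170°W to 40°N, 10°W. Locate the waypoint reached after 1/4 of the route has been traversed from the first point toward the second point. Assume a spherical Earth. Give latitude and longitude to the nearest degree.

Write both endpoints as unit vectors p₁, p₂ with components (cos φ cos λ, cos φ sin λ, sin φ).
The central angle between the endpoints is δ = arccos(p₁·p₂) ≈ 1.709 rad (97.9°).
Interpolate at f = 1/4 with slerp weights a = sin((1−f)δ)/sin δ ≈ 0.968, b = sin(fδ)/sin δ ≈ 0.419.
p = a·p₁ + b·p₂ ≈ (-0.414, -0.184, 0.891); φ = arcsin(p_z) ≈ 63.02°, λ = atan2(p_y, p_x) ≈ -156.01°.

≈ 63°N, 156°W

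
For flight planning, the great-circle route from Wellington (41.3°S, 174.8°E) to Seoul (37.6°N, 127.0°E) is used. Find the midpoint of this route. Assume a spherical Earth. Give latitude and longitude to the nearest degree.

≈ (2°S, 150°E)

Write both endpoints as unit vectors p₁, p₂ with components (cos φ cos λ, cos φ sin λ, sin φ).
The central angle between the endpoints is δ = arccos(p₁·p₂) ≈ 1.574 rad (90.2°).
Interpolate at f = 1/2 with slerp weights a = sin((1−f)δ)/sin δ ≈ 0.708, b = sin(fδ)/sin δ ≈ 0.708.
p = a·p₁ + b·p₂ ≈ (-0.867, 0.496, -0.035); φ = arcsin(p_z) ≈ -2.02°, λ = atan2(p_y, p_x) ≈ 150.23°.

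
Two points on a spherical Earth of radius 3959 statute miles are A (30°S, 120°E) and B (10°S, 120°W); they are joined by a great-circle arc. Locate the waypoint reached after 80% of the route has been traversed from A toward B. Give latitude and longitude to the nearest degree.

Convert each endpoint to a unit vector on the sphere (x = cos φ cos λ, y = cos φ sin λ, z = sin φ).
The central angle between the endpoints is δ = arccos(p₁·p₂) ≈ 1.917 rad (109.9°).
Interpolate at f = 0.80 with slerp weights a = sin((1−f)δ)/sin δ ≈ 0.398, b = sin(fδ)/sin δ ≈ 1.062.
p = a·p₁ + b·p₂ ≈ (-0.695, -0.608, -0.383); φ = arcsin(p_z) ≈ -22.54°, λ = atan2(p_y, p_x) ≈ -138.85°.

≈ (23°S, 139°W)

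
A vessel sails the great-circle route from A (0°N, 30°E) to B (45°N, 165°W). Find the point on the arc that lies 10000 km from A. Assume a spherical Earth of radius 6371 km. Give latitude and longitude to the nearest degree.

≈ (75°N, 120°E)

From cos δ = sin φ₁ sin φ₂ + cos φ₁ cos φ₂ cos Δλ, the central angle is δ ≈ 2.323 rad (133.1°). The total great-circle distance is δ·R ≈ 2.323 × 6371 ≈ 14798 km, so the target fraction is f = 10000/14798 ≈ 0.676.
Interpolate at f ≈ 0.676 with slerp weights a = sin((1−f)δ)/sin δ ≈ 0.936, b = sin(fδ)/sin δ ≈ 1.369.
p = a·p₁ + b·p₂ ≈ (-0.124, 0.218, 0.968); φ = arcsin(p_z) ≈ 75.49°, λ = atan2(p_y, p_x) ≈ 119.73°.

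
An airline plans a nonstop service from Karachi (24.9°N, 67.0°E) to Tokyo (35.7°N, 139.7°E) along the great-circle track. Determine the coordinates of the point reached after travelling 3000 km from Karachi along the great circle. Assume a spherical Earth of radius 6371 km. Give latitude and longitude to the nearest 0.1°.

≈ (35.0°N, 96.0°E)

From cos δ = sin φ₁ sin φ₂ + cos φ₁ cos φ₂ cos Δλ, the central angle is δ ≈ 1.087 rad (62.3°). The total great-circle distance is δ·R ≈ 1.087 × 6371 ≈ 6928 km, so the target fraction is f = 3000/6928 ≈ 0.433.
Interpolate at f ≈ 0.433 with slerp weights a = sin((1−f)δ)/sin δ ≈ 0.653, b = sin(fδ)/sin δ ≈ 0.512.
p = a·p₁ + b·p₂ ≈ (-0.086, 0.814, 0.574); φ = arcsin(p_z) ≈ 35.03°, λ = atan2(p_y, p_x) ≈ 96.02°.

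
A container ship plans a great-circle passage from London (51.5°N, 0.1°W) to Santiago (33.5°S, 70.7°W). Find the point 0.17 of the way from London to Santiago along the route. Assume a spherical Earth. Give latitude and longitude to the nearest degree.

≈ 39°N, 19°W

Write both endpoints as unit vectors p₁, p₂ with components (cos φ cos λ, cos φ sin λ, sin φ).
The central angle between the endpoints is δ = arccos(p₁·p₂) ≈ 1.833 rad (105.0°).
Interpolate at f = 0.17 with slerp weights a = sin((1−f)δ)/sin δ ≈ 1.034, b = sin(fδ)/sin δ ≈ 0.318.
p = a·p₁ + b·p₂ ≈ (0.731, -0.251, 0.634); φ = arcsin(p_z) ≈ 39.36°, λ = atan2(p_y, p_x) ≈ -18.94°.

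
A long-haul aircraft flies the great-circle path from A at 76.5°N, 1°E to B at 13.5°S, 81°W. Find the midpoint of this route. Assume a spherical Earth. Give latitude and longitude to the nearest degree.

Convert each endpoint to a unit vector on the sphere (x = cos φ cos λ, y = cos φ sin λ, z = sin φ).
The central angle between the endpoints is δ = arccos(p₁·p₂) ≈ 1.767 rad (101.3°).
Interpolate at f = 1/2 with slerp weights a = sin((1−f)δ)/sin δ ≈ 0.788, b = sin(fδ)/sin δ ≈ 0.788.
p = a·p₁ + b·p₂ ≈ (0.304, -0.754, 0.583); φ = arcsin(p_z) ≈ 35.63°, λ = atan2(p_y, p_x) ≈ -68.04°.

≈ 36°N, 68°W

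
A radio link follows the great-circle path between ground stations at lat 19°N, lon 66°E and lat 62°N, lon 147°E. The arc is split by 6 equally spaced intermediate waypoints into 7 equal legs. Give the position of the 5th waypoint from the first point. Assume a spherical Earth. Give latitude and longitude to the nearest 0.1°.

≈ lat 56.6°N, lon 109.2°E

The haversine formula gives a central angle δ ≈ 1.206 rad (69.1°) between the endpoints.
Interpolate at f = 5/7 with slerp weights a = sin((1−f)δ)/sin δ ≈ 0.362, b = sin(fδ)/sin δ ≈ 0.812.
p = a·p₁ + b·p₂ ≈ (-0.181, 0.520, 0.835); φ = arcsin(p_z) ≈ 56.60°, λ = atan2(p_y, p_x) ≈ 109.17°.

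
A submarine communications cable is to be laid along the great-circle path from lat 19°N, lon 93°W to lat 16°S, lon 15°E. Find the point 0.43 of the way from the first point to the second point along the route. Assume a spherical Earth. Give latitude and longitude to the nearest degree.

The haversine formula gives a central angle δ ≈ 1.950 rad (111.8°) between the endpoints.
Interpolate at f = 0.43 with slerp weights a = sin((1−f)δ)/sin δ ≈ 0.965, b = sin(fδ)/sin δ ≈ 0.801.
p = a·p₁ + b·p₂ ≈ (0.696, -0.712, 0.094); φ = arcsin(p_z) ≈ 5.37°, λ = atan2(p_y, p_x) ≈ -45.67°.

≈ lat 5°N, lon 46°W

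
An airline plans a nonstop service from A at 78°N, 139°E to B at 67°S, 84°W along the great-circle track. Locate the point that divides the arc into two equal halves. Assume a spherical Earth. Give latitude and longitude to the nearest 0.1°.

≈ 11.7°N, 114.7°W

Write both endpoints as unit vectors p₁, p₂ with components (cos φ cos λ, cos φ sin λ, sin φ).
The central angle between the endpoints is δ = arccos(p₁·p₂) ≈ 2.857 rad (163.7°).
Interpolate at f = 1/2 with slerp weights a = sin((1−f)δ)/sin δ ≈ 3.527, b = sin(fδ)/sin δ ≈ 3.527.
p = a·p₁ + b·p₂ ≈ (-0.409, -0.889, 0.203); φ = arcsin(p_z) ≈ 11.73°, λ = atan2(p_y, p_x) ≈ -114.71°.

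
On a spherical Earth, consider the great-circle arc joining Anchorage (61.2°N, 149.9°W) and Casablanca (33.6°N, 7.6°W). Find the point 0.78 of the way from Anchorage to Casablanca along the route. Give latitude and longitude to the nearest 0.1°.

≈ 50.2°N, 15.8°W

Convert each endpoint to a unit vector on the sphere (x = cos φ cos λ, y = cos φ sin λ, z = sin φ).
The central angle between the endpoints is δ = arccos(p₁·p₂) ≈ 1.403 rad (80.4°).
Interpolate at f = 0.78 with slerp weights a = sin((1−f)δ)/sin δ ≈ 0.308, b = sin(fδ)/sin δ ≈ 0.901.
p = a·p₁ + b·p₂ ≈ (0.616, -0.174, 0.769); φ = arcsin(p_z) ≈ 50.23°, λ = atan2(p_y, p_x) ≈ -15.76°.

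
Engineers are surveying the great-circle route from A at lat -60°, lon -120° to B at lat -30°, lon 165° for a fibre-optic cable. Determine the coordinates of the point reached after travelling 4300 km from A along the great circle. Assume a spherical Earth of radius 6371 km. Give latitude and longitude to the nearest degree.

Convert each endpoint to a unit vector on the sphere (x = cos φ cos λ, y = cos φ sin λ, z = sin φ).
The central angle between the endpoints is δ = arccos(p₁·p₂) ≈ 0.994 rad (57.0°). The total great-circle distance is δ·R ≈ 0.994 × 6371 ≈ 6335 km, so the target fraction is f = 4300/6335 ≈ 0.679.
Interpolate at f ≈ 0.679 with slerp weights a = sin((1−f)δ)/sin δ ≈ 0.374, b = sin(fδ)/sin δ ≈ 0.745.
p = a·p₁ + b·p₂ ≈ (-0.717, 0.005, -0.697); φ = arcsin(p_z) ≈ -44.18°, λ = atan2(p_y, p_x) ≈ 179.61°.

≈ lat -44°, lon 180°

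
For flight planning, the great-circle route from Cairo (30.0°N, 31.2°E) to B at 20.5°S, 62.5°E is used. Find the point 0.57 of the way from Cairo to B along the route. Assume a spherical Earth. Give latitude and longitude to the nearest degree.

From cos δ = sin φ₁ sin φ₂ + cos φ₁ cos φ₂ cos Δλ, the central angle is δ ≈ 1.026 rad (58.8°).
Interpolate at f = 0.57 with slerp weights a = sin((1−f)δ)/sin δ ≈ 0.499, b = sin(fδ)/sin δ ≈ 0.646.
p = a·p₁ + b·p₂ ≈ (0.649, 0.760, 0.024); φ = arcsin(p_z) ≈ 1.35°, λ = atan2(p_y, p_x) ≈ 49.51°.

≈ 1°N, 50°E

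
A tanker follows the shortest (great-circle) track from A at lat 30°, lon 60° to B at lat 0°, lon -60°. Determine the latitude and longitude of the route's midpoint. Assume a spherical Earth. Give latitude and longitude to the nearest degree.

Write both endpoints as unit vectors p₁, p₂ with components (cos φ cos λ, cos φ sin λ, sin φ).
The central angle between the endpoints is δ = arccos(p₁·p₂) ≈ 2.019 rad (115.7°).
Interpolate at f = 1/2 with slerp weights a = sin((1−f)δ)/sin δ ≈ 0.939, b = sin(fδ)/sin δ ≈ 0.939.
p = a·p₁ + b·p₂ ≈ (0.876, -0.109, 0.470); φ = arcsin(p_z) ≈ 28.00°, λ = atan2(p_y, p_x) ≈ -7.09°.

≈ lat 28°, lon -7°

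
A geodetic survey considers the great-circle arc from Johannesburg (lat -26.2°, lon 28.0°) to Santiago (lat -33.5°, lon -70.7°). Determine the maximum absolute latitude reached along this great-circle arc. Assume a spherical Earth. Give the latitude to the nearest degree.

The great circle lies in the plane with unit normal n̂ = (p₁ × p₂)/|p₁ × p₂|.
Here n̂_z ≈ -0.746; the vertex latitude is φ_max = arccos|n̂_z| ≈ 41.8°.
Check via Clairaut: cos φ_max = |cos φ₁| · sin C = cos(26.2°)·sin(123.8°) ≈ 0.746, again giving ≈ 41.8°.

≈ -42°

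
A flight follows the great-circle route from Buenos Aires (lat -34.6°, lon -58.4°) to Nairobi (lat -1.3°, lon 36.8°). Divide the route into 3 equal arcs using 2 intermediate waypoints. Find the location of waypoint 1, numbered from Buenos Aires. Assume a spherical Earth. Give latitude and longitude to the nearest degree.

≈ lat -31°, lon -21°

From cos δ = sin φ₁ sin φ₂ + cos φ₁ cos φ₂ cos Δλ, the central angle is δ ≈ 1.633 rad (93.5°).
Interpolate at f = 1/3 with slerp weights a = sin((1−f)δ)/sin δ ≈ 0.888, b = sin(fδ)/sin δ ≈ 0.519.
p = a·p₁ + b·p₂ ≈ (0.798, -0.312, -0.516); φ = arcsin(p_z) ≈ -31.05°, λ = atan2(p_y, p_x) ≈ -21.33°.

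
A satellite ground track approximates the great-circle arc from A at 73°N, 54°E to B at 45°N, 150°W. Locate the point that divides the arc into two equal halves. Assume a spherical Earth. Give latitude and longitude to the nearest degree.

The haversine formula gives a central angle δ ≈ 1.062 rad (60.8°) between the endpoints.
Interpolate at f = 1/2 with slerp weights a = sin((1−f)δ)/sin δ ≈ 0.580, b = sin(fδ)/sin δ ≈ 0.580.
p = a·p₁ + b·p₂ ≈ (-0.255, -0.068, 0.964); φ = arcsin(p_z) ≈ 74.68°, λ = atan2(p_y, p_x) ≈ -165.12°.

≈ 75°N, 165°W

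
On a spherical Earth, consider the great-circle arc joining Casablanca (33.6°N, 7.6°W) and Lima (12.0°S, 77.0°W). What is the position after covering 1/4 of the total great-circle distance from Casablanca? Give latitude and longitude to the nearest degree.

The haversine formula gives a central angle δ ≈ 1.398 rad (80.1°) between the endpoints.
Interpolate at f = 1/4 with slerp weights a = sin((1−f)δ)/sin δ ≈ 0.880, b = sin(fδ)/sin δ ≈ 0.348.
p = a·p₁ + b·p₂ ≈ (0.803, -0.428, 0.415); φ = arcsin(p_z) ≈ 24.50°, λ = atan2(p_y, p_x) ≈ -28.08°.

≈ (24°N, 28°W)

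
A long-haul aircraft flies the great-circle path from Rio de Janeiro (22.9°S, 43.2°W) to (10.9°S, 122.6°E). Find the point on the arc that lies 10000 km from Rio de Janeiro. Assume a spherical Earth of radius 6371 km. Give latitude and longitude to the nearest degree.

Write both endpoints as unit vectors p₁, p₂ with components (cos φ cos λ, cos φ sin λ, sin φ).
The central angle between the endpoints is δ = arccos(p₁·p₂) ≈ 2.504 rad (143.5°). The total great-circle distance is δ·R ≈ 2.504 × 6371 ≈ 15951 km, so the target fraction is f = 10000/15951 ≈ 0.627.
Interpolate at f ≈ 0.627 with slerp weights a = sin((1−f)δ)/sin δ ≈ 1.350, b = sin(fδ)/sin δ ≈ 1.679.
p = a·p₁ + b·p₂ ≈ (0.018, 0.538, -0.843); φ = arcsin(p_z) ≈ -57.45°, λ = atan2(p_y, p_x) ≈ 88.05°.

≈ (57°S, 88°E)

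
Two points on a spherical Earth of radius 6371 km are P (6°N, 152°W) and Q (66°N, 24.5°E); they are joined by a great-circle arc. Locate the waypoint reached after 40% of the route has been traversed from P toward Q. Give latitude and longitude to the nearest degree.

From cos δ = sin φ₁ sin φ₂ + cos φ₁ cos φ₂ cos Δλ, the central angle is δ ≈ 1.884 rad (108.0°).
Interpolate at f = 0.40 with slerp weights a = sin((1−f)δ)/sin δ ≈ 0.951, b = sin(fδ)/sin δ ≈ 0.719.
p = a·p₁ + b·p₂ ≈ (-0.569, -0.323, 0.757); φ = arcsin(p_z) ≈ 49.16°, λ = atan2(p_y, p_x) ≈ -150.43°.

≈ (49°N, 150°W)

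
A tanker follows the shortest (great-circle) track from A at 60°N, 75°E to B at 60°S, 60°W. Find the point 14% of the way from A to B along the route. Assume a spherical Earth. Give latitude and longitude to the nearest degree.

≈ 48°N, 43°E

From cos δ = sin φ₁ sin φ₂ + cos φ₁ cos φ₂ cos Δλ, the central angle is δ ≈ 2.757 rad (157.9°).
Interpolate at f = 0.14 with slerp weights a = sin((1−f)δ)/sin δ ≈ 1.855, b = sin(fδ)/sin δ ≈ 1.002.
p = a·p₁ + b·p₂ ≈ (0.491, 0.462, 0.739); φ = arcsin(p_z) ≈ 47.63°, λ = atan2(p_y, p_x) ≈ 43.28°.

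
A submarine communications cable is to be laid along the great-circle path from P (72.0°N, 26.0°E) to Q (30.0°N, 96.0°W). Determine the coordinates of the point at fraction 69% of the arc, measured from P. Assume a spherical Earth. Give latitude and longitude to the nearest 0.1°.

≈ (50.7°N, 86.6°W)

Convert each endpoint to a unit vector on the sphere (x = cos φ cos λ, y = cos φ sin λ, z = sin φ).
The central angle between the endpoints is δ = arccos(p₁·p₂) ≈ 1.231 rad (70.5°).
Interpolate at f = 0.69 with slerp weights a = sin((1−f)δ)/sin δ ≈ 0.395, b = sin(fδ)/sin δ ≈ 0.796.
p = a·p₁ + b·p₂ ≈ (0.038, -0.632, 0.774); φ = arcsin(p_z) ≈ 50.69°, λ = atan2(p_y, p_x) ≈ -86.60°.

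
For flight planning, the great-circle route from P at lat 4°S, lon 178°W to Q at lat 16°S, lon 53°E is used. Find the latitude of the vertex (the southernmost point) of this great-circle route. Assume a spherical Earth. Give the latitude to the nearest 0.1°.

The great circle lies in the plane with unit normal n̂ = (p₁ × p₂)/|p₁ × p₂|.
Here n̂_z ≈ -0.918; the vertex latitude is φ_max = arccos|n̂_z| ≈ 23.3°.
Check via Clairaut: cos φ_max = |cos φ₁| · sin C = cos(4.0°)·sin(113.0°) ≈ 0.918, again giving ≈ 23.3°.

≈ 23.3°S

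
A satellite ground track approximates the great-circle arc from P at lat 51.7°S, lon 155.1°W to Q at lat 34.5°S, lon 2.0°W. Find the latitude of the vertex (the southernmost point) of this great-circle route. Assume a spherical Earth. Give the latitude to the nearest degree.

The great circle lies in the plane with unit normal n̂ = (p₁ × p₂)/|p₁ × p₂|.
Here n̂_z ≈ +0.231; the vertex latitude is φ_max = arccos|n̂_z| ≈ 76.6°.
Check via Clairaut: cos φ_max = |cos φ₁| · sin C = cos(51.7°)·sin(158.1°) ≈ 0.231, again giving ≈ 76.6°.

≈ 77°S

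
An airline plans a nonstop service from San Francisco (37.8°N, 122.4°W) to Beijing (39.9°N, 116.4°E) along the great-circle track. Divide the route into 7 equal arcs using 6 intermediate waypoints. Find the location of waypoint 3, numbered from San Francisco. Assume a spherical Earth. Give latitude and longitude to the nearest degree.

The haversine formula gives a central angle δ ≈ 1.492 rad (85.5°) between the endpoints.
Interpolate at f = 3/7 with slerp weights a = sin((1−f)δ)/sin δ ≈ 0.755, b = sin(fδ)/sin δ ≈ 0.598.
p = a·p₁ + b·p₂ ≈ (-0.524, -0.093, 0.847); φ = arcsin(p_z) ≈ 57.86°, λ = atan2(p_y, p_x) ≈ -169.98°.

≈ 58°N, 170°W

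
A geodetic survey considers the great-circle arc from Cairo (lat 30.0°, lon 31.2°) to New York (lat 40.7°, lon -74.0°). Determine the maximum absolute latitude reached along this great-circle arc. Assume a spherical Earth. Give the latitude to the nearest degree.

≈ 50°

The great circle lies in the plane with unit normal n̂ = (p₁ × p₂)/|p₁ × p₂|.
Here n̂_z ≈ -0.641; the vertex latitude is φ_max = arccos|n̂_z| ≈ 50.1°.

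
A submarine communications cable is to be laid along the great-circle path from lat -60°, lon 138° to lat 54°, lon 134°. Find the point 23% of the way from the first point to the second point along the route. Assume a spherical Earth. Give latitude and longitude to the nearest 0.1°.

≈ lat -33.8°, lon 136.6°

From cos δ = sin φ₁ sin φ₂ + cos φ₁ cos φ₂ cos Δλ, the central angle is δ ≈ 1.990 rad (114.0°).
Interpolate at f = 0.23 with slerp weights a = sin((1−f)δ)/sin δ ≈ 1.094, b = sin(fδ)/sin δ ≈ 0.484.
p = a·p₁ + b·p₂ ≈ (-0.604, 0.571, -0.556); φ = arcsin(p_z) ≈ -33.79°, λ = atan2(p_y, p_x) ≈ 136.63°.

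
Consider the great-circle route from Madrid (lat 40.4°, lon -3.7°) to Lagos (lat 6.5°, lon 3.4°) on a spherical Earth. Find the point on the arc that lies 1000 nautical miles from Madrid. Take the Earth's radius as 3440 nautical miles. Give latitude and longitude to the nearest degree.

≈ lat 24°, lon 0°

The haversine formula gives a central angle δ ≈ 0.602 rad (34.5°) between the endpoints. The total great-circle distance is δ·R ≈ 0.602 × 3440 ≈ 2071 nmi, so the target fraction is f = 1000/2071 ≈ 0.483.
Interpolate at f ≈ 0.483 with slerp weights a = sin((1−f)δ)/sin δ ≈ 0.541, b = sin(fδ)/sin δ ≈ 0.506.
p = a·p₁ + b·p₂ ≈ (0.913, 0.003, 0.408); φ = arcsin(p_z) ≈ 24.07°, λ = atan2(p_y, p_x) ≈ 0.20°.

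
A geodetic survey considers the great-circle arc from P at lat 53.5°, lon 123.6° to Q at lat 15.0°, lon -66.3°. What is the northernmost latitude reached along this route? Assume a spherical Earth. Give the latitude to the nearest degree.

The great circle lies in the plane with unit normal n̂ = (p₁ × p₂)/|p₁ × p₂|.
Here n̂_z ≈ +0.106; the vertex latitude is φ_max = arccos|n̂_z| ≈ 83.9°.
Check via Clairaut: cos φ_max = |cos φ₁| · sin C = cos(53.5°)·sin(10.2°) ≈ 0.106, again giving ≈ 83.9°.

≈ 84°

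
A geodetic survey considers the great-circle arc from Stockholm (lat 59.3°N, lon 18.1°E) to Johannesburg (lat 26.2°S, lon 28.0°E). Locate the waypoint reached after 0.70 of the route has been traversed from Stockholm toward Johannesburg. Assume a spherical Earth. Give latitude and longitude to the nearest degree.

≈ lat 1°S, lon 26°E

From cos δ = sin φ₁ sin φ₂ + cos φ₁ cos φ₂ cos Δλ, the central angle is δ ≈ 1.499 rad (85.9°).
Interpolate at f = 0.70 with slerp weights a = sin((1−f)δ)/sin δ ≈ 0.436, b = sin(fδ)/sin δ ≈ 0.869.
p = a·p₁ + b·p₂ ≈ (0.900, 0.435, -0.009); φ = arcsin(p_z) ≈ -0.52°, λ = atan2(p_y, p_x) ≈ 25.81°.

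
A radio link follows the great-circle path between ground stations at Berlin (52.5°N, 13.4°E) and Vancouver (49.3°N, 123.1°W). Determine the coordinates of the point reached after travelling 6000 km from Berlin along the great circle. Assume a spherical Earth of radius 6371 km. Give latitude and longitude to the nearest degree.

Write both endpoints as unit vectors p₁, p₂ with components (cos φ cos λ, cos φ sin λ, sin φ).
The central angle between the endpoints is δ = arccos(p₁·p₂) ≈ 1.252 rad (71.7°). The total great-circle distance is δ·R ≈ 1.252 × 6371 ≈ 7976 km, so the target fraction is f = 6000/7976 ≈ 0.752.
Interpolate at f ≈ 0.752 with slerp weights a = sin((1−f)δ)/sin δ ≈ 0.321, b = sin(fδ)/sin δ ≈ 0.852.
p = a·p₁ + b·p₂ ≈ (-0.113, -0.420, 0.901); φ = arcsin(p_z) ≈ 64.23°, λ = atan2(p_y, p_x) ≈ -105.05°.

≈ (64°N, 105°W)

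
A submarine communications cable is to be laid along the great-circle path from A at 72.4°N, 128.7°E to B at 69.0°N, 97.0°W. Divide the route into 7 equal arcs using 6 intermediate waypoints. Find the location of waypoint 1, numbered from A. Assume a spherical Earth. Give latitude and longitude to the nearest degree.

≈ 77°N, 139°E

The haversine formula gives a central angle δ ≈ 0.619 rad (35.5°) between the endpoints.
Interpolate at f = 1/7 with slerp weights a = sin((1−f)δ)/sin δ ≈ 0.872, b = sin(fδ)/sin δ ≈ 0.152.
p = a·p₁ + b·p₂ ≈ (-0.172, 0.152, 0.973); φ = arcsin(p_z) ≈ 76.76°, λ = atan2(p_y, p_x) ≈ 138.52°.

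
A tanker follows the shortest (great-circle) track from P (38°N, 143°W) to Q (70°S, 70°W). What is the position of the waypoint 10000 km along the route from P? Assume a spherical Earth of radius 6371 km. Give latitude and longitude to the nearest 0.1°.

≈ (46.8°S, 109.5°W)

Convert each endpoint to a unit vector on the sphere (x = cos φ cos λ, y = cos φ sin λ, z = sin φ).
The central angle between the endpoints is δ = arccos(p₁·p₂) ≈ 2.094 rad (120.0°). The total great-circle distance is δ·R ≈ 2.094 × 6371 ≈ 13341 km, so the target fraction is f = 10000/13341 ≈ 0.750.
Interpolate at f ≈ 0.750 with slerp weights a = sin((1−f)δ)/sin δ ≈ 0.578, b = sin(fδ)/sin δ ≈ 1.154.
p = a·p₁ + b·p₂ ≈ (-0.229, -0.645, -0.729); φ = arcsin(p_z) ≈ -46.80°, λ = atan2(p_y, p_x) ≈ -109.52°.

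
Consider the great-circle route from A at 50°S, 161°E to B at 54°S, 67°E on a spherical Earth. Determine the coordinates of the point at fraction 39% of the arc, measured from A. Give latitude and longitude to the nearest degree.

Write both endpoints as unit vectors p₁, p₂ with components (cos φ cos λ, cos φ sin λ, sin φ).
The central angle between the endpoints is δ = arccos(p₁·p₂) ≈ 0.936 rad (53.6°).
Interpolate at f = 0.39 with slerp weights a = sin((1−f)δ)/sin δ ≈ 0.671, b = sin(fδ)/sin δ ≈ 0.443.
p = a·p₁ + b·p₂ ≈ (-0.306, 0.380, -0.873); φ = arcsin(p_z) ≈ -60.78°, λ = atan2(p_y, p_x) ≈ 128.83°.

≈ 61°S, 129°E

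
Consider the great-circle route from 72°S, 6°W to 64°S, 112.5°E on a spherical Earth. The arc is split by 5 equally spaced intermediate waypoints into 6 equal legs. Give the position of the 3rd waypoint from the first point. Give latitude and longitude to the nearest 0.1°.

≈ 77.9°S, 69.5°E

Write both endpoints as unit vectors p₁, p₂ with components (cos φ cos λ, cos φ sin λ, sin φ).
The central angle between the endpoints is δ = arccos(p₁·p₂) ≈ 0.660 rad (37.8°).
Interpolate at f = 3/6 with slerp weights a = sin((1−f)δ)/sin δ ≈ 0.528, b = sin(fδ)/sin δ ≈ 0.528.
p = a·p₁ + b·p₂ ≈ (0.074, 0.197, -0.978); φ = arcsin(p_z) ≈ -77.86°, λ = atan2(p_y, p_x) ≈ 69.47°.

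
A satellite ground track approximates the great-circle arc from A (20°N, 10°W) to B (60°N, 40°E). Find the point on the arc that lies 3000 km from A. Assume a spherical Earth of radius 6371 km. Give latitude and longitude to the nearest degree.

Convert each endpoint to a unit vector on the sphere (x = cos φ cos λ, y = cos φ sin λ, z = sin φ).
The central angle between the endpoints is δ = arccos(p₁·p₂) ≈ 0.930 rad (53.3°). The total great-circle distance is δ·R ≈ 0.930 × 6371 ≈ 5922 km, so the target fraction is f = 3000/5922 ≈ 0.507.
Interpolate at f ≈ 0.507 with slerp weights a = sin((1−f)δ)/sin δ ≈ 0.552, b = sin(fδ)/sin δ ≈ 0.566.
p = a·p₁ + b·p₂ ≈ (0.728, 0.092, 0.679); φ = arcsin(p_z) ≈ 42.79°, λ = atan2(p_y, p_x) ≈ 7.19°.

≈ (43°N, 7°E)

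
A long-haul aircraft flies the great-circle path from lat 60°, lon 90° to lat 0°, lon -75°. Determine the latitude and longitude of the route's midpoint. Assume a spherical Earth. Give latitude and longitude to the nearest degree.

≈ lat 58°, lon -61°

From cos δ = sin φ₁ sin φ₂ + cos φ₁ cos φ₂ cos Δλ, the central angle is δ ≈ 2.075 rad (118.9°).
Interpolate at f = 1/2 with slerp weights a = sin((1−f)δ)/sin δ ≈ 0.983, b = sin(fδ)/sin δ ≈ 0.983.
p = a·p₁ + b·p₂ ≈ (0.255, -0.458, 0.852); φ = arcsin(p_z) ≈ 58.39°, λ = atan2(p_y, p_x) ≈ -60.95°.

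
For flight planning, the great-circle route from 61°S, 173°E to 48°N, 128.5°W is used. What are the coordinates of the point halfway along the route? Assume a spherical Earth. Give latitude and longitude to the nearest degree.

Convert each endpoint to a unit vector on the sphere (x = cos φ cos λ, y = cos φ sin λ, z = sin φ).
The central angle between the endpoints is δ = arccos(p₁·p₂) ≈ 2.072 rad (118.7°).
Interpolate at f = 1/2 with slerp weights a = sin((1−f)δ)/sin δ ≈ 0.981, b = sin(fδ)/sin δ ≈ 0.981.
p = a·p₁ + b·p₂ ≈ (-0.881, -0.456, -0.129); φ = arcsin(p_z) ≈ -7.41°, λ = atan2(p_y, p_x) ≈ -152.64°.

≈ 7°S, 153°W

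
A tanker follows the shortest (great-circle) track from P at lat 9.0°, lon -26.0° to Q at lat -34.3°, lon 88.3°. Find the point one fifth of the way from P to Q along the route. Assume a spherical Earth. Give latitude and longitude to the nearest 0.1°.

Convert each endpoint to a unit vector on the sphere (x = cos φ cos λ, y = cos φ sin λ, z = sin φ).
The central angle between the endpoints is δ = arccos(p₁·p₂) ≈ 2.009 rad (115.1°).
Interpolate at f = 1/5 with slerp weights a = sin((1−f)δ)/sin δ ≈ 1.103, b = sin(fδ)/sin δ ≈ 0.432.
p = a·p₁ + b·p₂ ≈ (0.990, -0.121, -0.071); φ = arcsin(p_z) ≈ -4.05°, λ = atan2(p_y, p_x) ≈ -6.98°.

≈ lat -4.1°, lon -7.0°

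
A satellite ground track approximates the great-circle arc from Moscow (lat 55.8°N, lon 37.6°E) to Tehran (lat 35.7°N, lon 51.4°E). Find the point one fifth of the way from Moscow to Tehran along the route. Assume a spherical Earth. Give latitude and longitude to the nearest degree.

≈ lat 52°N, lon 41°E

The haversine formula gives a central angle δ ≈ 0.387 rad (22.2°) between the endpoints.
Interpolate at f = 1/5 with slerp weights a = sin((1−f)δ)/sin δ ≈ 0.807, b = sin(fδ)/sin δ ≈ 0.205.
p = a·p₁ + b·p₂ ≈ (0.463, 0.407, 0.787); φ = arcsin(p_z) ≈ 51.93°, λ = atan2(p_y, p_x) ≈ 41.29°.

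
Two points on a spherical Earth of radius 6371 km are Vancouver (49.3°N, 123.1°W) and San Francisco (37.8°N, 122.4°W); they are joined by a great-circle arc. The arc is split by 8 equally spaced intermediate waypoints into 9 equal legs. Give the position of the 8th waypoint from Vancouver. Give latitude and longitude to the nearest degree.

≈ 39°N, 122°W

Write both endpoints as unit vectors p₁, p₂ with components (cos φ cos λ, cos φ sin λ, sin φ).
The central angle between the endpoints is δ = arccos(p₁·p₂) ≈ 0.201 rad (11.5°).
Interpolate at f = 8/9 with slerp weights a = sin((1−f)δ)/sin δ ≈ 0.112, b = sin(fδ)/sin δ ≈ 0.890.
p = a·p₁ + b·p₂ ≈ (-0.417, -0.655, 0.630); φ = arcsin(p_z) ≈ 39.08°, λ = atan2(p_y, p_x) ≈ -122.47°.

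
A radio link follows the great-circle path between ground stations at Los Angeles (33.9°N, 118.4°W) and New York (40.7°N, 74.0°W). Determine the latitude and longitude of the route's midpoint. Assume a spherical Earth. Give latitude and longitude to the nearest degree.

Convert each endpoint to a unit vector on the sphere (x = cos φ cos λ, y = cos φ sin λ, z = sin φ).
The central angle between the endpoints is δ = arccos(p₁·p₂) ≈ 0.621 rad (35.6°).
Interpolate at f = 1/2 with slerp weights a = sin((1−f)δ)/sin δ ≈ 0.525, b = sin(fδ)/sin δ ≈ 0.525.
p = a·p₁ + b·p₂ ≈ (-0.098, -0.766, 0.635); φ = arcsin(p_z) ≈ 39.44°, λ = atan2(p_y, p_x) ≈ -97.26°.

≈ 39°N, 97°W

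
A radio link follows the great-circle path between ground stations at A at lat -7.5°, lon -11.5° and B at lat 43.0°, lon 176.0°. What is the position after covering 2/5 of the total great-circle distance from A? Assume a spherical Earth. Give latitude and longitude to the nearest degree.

Write both endpoints as unit vectors p₁, p₂ with components (cos φ cos λ, cos φ sin λ, sin φ).
The central angle between the endpoints is δ = arccos(p₁·p₂) ≈ 2.511 rad (143.9°).
Interpolate at f = 2/5 with slerp weights a = sin((1−f)δ)/sin δ ≈ 1.693, b = sin(fδ)/sin δ ≈ 1.432.
p = a·p₁ + b·p₂ ≈ (0.600, -0.262, 0.756); φ = arcsin(p_z) ≈ 49.08°, λ = atan2(p_y, p_x) ≈ -23.55°.

≈ lat 49°, lon -24°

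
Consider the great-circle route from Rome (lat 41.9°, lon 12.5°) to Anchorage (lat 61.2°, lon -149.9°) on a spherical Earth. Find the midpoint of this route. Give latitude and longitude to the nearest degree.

≈ lat 78°, lon -15°

Write both endpoints as unit vectors p₁, p₂ with components (cos φ cos λ, cos φ sin λ, sin φ).
The central angle between the endpoints is δ = arccos(p₁·p₂) ≈ 1.325 rad (75.9°).
Interpolate at f = 1/2 with slerp weights a = sin((1−f)δ)/sin δ ≈ 0.634, b = sin(fδ)/sin δ ≈ 0.634.
p = a·p₁ + b·p₂ ≈ (0.197, -0.051, 0.979); φ = arcsin(p_z) ≈ 78.29°, λ = atan2(p_y, p_x) ≈ -14.56°.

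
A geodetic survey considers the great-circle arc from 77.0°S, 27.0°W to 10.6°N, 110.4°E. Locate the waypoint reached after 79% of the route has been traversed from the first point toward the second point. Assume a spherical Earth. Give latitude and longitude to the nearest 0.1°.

Write both endpoints as unit vectors p₁, p₂ with components (cos φ cos λ, cos φ sin λ, sin φ).
The central angle between the endpoints is δ = arccos(p₁·p₂) ≈ 1.920 rad (110.0°).
Interpolate at f = 0.79 with slerp weights a = sin((1−f)δ)/sin δ ≈ 0.418, b = sin(fδ)/sin δ ≈ 1.063.
p = a·p₁ + b·p₂ ≈ (-0.280, 0.936, -0.211); φ = arcsin(p_z) ≈ -12.20°, λ = atan2(p_y, p_x) ≈ 106.67°.

≈ 12.2°S, 106.7°E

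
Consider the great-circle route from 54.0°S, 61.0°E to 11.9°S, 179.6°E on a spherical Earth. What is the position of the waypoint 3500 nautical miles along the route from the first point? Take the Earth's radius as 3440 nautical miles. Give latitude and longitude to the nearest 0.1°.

≈ 42.6°S, 153.9°E

From cos δ = sin φ₁ sin φ₂ + cos φ₁ cos φ₂ cos Δλ, the central angle is δ ≈ 1.680 rad (96.2°). The total great-circle distance is δ·R ≈ 1.680 × 3440 ≈ 5778 nmi, so the target fraction is f = 3500/5778 ≈ 0.606.
Interpolate at f ≈ 0.606 with slerp weights a = sin((1−f)δ)/sin δ ≈ 0.618, b = sin(fδ)/sin δ ≈ 0.856.
p = a·p₁ + b·p₂ ≈ (-0.661, 0.324, -0.677); φ = arcsin(p_z) ≈ -42.59°, λ = atan2(p_y, p_x) ≈ 153.91°.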